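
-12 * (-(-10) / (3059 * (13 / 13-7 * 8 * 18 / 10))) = 600 / 1526441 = 0.00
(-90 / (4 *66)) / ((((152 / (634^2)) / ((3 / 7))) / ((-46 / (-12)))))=-34668705 / 23408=-1481.06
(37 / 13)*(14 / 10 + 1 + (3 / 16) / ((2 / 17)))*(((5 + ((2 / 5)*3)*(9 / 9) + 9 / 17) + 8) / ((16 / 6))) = 22200777 / 353600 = 62.79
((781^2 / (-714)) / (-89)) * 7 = 609961 / 9078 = 67.19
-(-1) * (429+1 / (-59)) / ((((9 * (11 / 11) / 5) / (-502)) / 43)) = -2731708300 / 531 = -5144460.08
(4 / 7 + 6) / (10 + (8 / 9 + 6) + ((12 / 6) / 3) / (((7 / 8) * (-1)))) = 207 / 508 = 0.41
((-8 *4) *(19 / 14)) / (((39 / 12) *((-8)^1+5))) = 1216 / 273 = 4.45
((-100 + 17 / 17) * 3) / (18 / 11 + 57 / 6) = -6534 / 245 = -26.67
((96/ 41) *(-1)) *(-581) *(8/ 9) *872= 129697792/ 123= 1054453.59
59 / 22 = 2.68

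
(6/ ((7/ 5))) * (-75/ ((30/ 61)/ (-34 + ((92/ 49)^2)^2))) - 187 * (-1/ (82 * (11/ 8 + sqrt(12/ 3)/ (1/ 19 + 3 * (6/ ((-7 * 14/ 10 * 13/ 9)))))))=43013163844176626/ 3052548601515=14090.90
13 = 13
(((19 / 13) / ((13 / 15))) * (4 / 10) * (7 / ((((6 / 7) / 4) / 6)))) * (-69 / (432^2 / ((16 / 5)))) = -21413 / 136890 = -0.16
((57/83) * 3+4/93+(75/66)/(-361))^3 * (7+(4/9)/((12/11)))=53350085621369800062621875/777582625675797174526623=68.61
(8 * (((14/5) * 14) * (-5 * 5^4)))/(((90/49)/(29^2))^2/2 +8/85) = -70729267013650000/6792898849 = -10412236.16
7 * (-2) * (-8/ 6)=56/ 3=18.67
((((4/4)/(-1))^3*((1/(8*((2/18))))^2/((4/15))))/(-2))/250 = 0.01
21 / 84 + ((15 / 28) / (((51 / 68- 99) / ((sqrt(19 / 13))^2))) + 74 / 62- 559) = -824193957 / 1478204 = -557.56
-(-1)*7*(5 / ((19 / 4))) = 140 / 19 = 7.37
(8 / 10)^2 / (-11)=-16 / 275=-0.06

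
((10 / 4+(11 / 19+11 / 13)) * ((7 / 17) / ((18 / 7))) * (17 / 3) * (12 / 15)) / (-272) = -95011 / 9069840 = -0.01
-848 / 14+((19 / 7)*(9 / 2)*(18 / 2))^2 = 2356649 / 196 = 12023.72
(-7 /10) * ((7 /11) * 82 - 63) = 833 /110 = 7.57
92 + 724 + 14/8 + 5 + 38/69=823.30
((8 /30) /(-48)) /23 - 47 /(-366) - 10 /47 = -1004057 /11869380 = -0.08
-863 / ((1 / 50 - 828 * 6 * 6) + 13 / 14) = 151025 / 5216234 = 0.03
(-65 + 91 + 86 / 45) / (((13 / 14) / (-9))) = -17584 / 65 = -270.52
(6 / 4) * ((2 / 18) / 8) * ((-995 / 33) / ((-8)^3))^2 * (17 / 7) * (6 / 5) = 3366085 / 15986589696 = 0.00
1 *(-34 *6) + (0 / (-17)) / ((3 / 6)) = -204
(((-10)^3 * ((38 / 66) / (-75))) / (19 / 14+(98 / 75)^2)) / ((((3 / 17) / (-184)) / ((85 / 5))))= -353620400000 / 7963923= -44402.79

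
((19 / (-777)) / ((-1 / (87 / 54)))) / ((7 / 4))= 0.02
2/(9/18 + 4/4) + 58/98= 283/147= 1.93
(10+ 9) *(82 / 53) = 1558 / 53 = 29.40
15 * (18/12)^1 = 45/2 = 22.50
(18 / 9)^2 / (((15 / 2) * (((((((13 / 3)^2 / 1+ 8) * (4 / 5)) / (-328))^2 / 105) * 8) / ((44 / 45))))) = 93194640 / 58081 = 1604.56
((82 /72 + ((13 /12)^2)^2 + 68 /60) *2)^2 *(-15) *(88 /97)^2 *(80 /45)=-17324566473841 /14815787760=-1169.33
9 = 9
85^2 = 7225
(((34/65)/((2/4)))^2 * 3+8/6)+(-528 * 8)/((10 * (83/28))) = -137.88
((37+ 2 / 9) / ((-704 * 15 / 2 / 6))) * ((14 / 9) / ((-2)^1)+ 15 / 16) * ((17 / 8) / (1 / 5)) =-130985 / 1824768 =-0.07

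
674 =674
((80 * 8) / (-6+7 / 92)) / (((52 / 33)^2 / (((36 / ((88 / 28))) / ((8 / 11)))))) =-12623688 / 18421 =-685.29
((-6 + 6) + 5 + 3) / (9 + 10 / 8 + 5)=32 / 61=0.52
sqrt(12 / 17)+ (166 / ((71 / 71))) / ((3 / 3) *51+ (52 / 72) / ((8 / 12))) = 2 *sqrt(51) / 17+ 1992 / 625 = 4.03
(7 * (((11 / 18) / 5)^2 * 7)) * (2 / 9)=5929 / 36450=0.16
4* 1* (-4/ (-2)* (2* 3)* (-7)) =-336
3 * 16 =48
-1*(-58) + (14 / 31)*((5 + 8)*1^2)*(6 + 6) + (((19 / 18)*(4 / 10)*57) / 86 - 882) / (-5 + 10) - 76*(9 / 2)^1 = -77958989 / 199950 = -389.89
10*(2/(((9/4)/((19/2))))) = 760/9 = 84.44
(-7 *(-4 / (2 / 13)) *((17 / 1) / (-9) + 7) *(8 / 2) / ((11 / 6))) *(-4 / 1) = -267904 / 33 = -8118.30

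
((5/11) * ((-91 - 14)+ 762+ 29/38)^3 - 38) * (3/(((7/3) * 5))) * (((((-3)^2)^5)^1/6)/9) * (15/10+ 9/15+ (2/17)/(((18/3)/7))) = 83500089730459631397/1026106400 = 81375664093.37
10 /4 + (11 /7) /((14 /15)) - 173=-8272 /49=-168.82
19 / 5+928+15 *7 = 5184 / 5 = 1036.80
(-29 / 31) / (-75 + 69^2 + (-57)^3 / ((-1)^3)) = -29 / 5886249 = -0.00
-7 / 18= -0.39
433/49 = 8.84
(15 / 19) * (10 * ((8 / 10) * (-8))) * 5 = -252.63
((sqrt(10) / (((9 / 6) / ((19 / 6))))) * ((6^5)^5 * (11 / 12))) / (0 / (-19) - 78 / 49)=-449312623016219246592 * sqrt(10) / 13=-109296251553526684652.47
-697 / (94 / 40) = -13940 / 47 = -296.60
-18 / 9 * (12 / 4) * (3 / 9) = -2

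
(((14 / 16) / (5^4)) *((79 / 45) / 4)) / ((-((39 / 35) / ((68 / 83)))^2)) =-7831033 / 23575880250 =-0.00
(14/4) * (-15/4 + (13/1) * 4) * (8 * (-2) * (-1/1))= 2702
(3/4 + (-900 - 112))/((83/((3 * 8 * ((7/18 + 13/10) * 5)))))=-614840/249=-2469.24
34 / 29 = 1.17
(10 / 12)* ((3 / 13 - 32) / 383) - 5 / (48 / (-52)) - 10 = -277975 / 59748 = -4.65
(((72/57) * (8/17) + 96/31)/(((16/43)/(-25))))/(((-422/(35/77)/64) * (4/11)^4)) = 977.76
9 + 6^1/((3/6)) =21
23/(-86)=-23/86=-0.27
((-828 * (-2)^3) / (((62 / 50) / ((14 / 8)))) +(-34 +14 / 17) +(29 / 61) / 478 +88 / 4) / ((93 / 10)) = 1004.00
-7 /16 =-0.44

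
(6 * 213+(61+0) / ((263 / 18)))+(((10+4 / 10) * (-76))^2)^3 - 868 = 1001976103451233621276032 / 4109375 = 243826884490034037.12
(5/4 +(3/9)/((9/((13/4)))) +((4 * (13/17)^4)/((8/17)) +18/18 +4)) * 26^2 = 6271.28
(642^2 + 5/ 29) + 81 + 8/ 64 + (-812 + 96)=95474797/ 232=411529.30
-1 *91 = -91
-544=-544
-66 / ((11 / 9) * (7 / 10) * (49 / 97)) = -52380 / 343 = -152.71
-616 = -616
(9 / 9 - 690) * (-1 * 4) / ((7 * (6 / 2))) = 2756 / 21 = 131.24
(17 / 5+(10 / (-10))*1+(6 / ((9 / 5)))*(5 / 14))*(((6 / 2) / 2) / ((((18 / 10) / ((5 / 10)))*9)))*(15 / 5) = 377 / 756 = 0.50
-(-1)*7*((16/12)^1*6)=56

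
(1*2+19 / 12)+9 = 151 / 12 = 12.58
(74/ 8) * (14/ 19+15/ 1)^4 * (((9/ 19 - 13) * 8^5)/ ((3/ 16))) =-9225148390651461632/ 7428297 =-1241892777126.64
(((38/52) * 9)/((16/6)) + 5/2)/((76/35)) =36155/15808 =2.29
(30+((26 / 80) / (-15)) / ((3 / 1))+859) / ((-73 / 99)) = -17602057 / 14600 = -1205.62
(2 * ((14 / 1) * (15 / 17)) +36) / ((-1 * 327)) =-344 / 1853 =-0.19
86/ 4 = 43/ 2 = 21.50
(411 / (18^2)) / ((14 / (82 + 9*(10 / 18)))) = 7.88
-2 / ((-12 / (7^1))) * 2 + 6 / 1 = 25 / 3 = 8.33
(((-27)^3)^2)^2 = 150094635296999121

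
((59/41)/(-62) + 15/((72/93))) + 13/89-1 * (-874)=808572673/904952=893.50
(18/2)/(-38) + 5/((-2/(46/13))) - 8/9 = -44335/4446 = -9.97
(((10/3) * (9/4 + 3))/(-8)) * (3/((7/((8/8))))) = -15/16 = -0.94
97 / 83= 1.17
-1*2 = -2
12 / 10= 6 / 5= 1.20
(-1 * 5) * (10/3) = -50/3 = -16.67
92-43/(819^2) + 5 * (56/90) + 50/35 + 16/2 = 70121099/670761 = 104.54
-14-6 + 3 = -17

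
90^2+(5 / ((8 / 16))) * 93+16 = 9046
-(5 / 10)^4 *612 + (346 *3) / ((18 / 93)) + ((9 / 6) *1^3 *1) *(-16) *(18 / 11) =232561 / 44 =5285.48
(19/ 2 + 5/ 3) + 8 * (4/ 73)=5083/ 438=11.61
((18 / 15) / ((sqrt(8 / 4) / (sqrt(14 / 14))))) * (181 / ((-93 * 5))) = -181 * sqrt(2) / 775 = -0.33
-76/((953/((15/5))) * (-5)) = 228/4765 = 0.05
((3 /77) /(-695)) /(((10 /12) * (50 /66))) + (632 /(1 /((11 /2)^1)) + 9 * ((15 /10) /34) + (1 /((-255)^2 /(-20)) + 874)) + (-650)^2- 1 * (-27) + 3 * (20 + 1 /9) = 2701206199386559 /6326932500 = 426937.73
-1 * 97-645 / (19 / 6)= -5713 / 19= -300.68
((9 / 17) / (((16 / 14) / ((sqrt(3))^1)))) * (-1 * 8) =-63 * sqrt(3) / 17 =-6.42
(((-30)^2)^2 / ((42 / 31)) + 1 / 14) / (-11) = -8370001 / 154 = -54350.66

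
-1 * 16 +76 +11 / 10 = 611 / 10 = 61.10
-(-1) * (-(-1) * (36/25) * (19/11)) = 2.49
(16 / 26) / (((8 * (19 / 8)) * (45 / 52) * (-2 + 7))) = 32 / 4275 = 0.01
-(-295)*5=1475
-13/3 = -4.33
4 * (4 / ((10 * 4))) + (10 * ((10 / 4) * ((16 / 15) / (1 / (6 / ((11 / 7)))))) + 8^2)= 9142 / 55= 166.22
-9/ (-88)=9/ 88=0.10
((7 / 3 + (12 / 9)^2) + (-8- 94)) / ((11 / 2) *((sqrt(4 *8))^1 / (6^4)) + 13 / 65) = -102759840 / 206927 + 8721900 *sqrt(2) / 206927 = -436.99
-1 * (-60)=60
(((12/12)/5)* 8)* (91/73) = 728/365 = 1.99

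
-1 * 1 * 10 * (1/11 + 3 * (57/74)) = -9775/407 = -24.02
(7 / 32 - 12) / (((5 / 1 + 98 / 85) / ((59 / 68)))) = -111215 / 66944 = -1.66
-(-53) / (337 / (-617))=-32701 / 337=-97.04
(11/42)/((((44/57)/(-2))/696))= -3306/7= -472.29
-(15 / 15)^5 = -1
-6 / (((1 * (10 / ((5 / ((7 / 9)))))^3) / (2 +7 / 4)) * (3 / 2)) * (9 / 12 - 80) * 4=1263.26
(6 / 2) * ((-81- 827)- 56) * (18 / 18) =-2892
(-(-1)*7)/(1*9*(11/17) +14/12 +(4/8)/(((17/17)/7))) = 357/535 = 0.67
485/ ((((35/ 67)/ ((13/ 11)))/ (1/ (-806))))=-6499/ 4774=-1.36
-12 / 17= -0.71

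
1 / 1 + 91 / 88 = 179 / 88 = 2.03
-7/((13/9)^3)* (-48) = 244944/2197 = 111.49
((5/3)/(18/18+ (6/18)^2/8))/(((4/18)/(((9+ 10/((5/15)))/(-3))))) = -7020/73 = -96.16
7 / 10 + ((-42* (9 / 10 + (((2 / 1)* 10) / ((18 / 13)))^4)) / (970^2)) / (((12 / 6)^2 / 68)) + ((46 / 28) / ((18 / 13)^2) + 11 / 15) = -4428467086909 / 144042381000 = -30.74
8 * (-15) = -120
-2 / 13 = -0.15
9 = 9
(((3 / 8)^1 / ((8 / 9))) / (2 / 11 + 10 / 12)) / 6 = 297 / 4288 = 0.07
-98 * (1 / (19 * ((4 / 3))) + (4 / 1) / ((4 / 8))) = -29939 / 38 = -787.87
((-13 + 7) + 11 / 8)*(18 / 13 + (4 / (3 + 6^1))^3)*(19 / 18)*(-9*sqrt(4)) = 4904831 / 37908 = 129.39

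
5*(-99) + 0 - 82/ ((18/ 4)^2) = -499.05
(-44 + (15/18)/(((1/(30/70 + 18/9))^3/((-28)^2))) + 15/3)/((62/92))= 9002246/651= 13828.33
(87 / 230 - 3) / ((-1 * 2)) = 603 / 460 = 1.31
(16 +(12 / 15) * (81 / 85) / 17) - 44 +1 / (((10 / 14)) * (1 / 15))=-6.96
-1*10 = -10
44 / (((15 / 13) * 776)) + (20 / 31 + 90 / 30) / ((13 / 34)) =11237849 / 1172730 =9.58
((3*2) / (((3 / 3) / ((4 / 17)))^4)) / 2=768 / 83521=0.01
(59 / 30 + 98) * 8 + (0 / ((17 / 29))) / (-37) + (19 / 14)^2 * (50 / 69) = 27084109 / 33810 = 801.07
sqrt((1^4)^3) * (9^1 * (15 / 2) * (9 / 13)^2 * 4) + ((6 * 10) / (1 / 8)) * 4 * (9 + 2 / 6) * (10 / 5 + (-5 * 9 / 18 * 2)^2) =81790830 / 169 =483969.41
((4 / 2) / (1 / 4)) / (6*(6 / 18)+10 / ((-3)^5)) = 486 / 119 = 4.08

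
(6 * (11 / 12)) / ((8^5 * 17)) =11 / 1114112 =0.00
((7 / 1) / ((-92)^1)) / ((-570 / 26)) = 91 / 26220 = 0.00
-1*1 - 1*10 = -11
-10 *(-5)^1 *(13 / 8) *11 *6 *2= 10725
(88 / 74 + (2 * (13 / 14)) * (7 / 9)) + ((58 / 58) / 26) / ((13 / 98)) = 164530 / 56277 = 2.92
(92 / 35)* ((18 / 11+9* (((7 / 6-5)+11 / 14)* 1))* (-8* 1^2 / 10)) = 730848 / 13475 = 54.24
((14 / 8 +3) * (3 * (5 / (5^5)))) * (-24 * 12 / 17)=-4104 / 10625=-0.39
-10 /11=-0.91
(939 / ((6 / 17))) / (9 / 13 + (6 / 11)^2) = 8369933 / 3114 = 2687.84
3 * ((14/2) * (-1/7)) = -3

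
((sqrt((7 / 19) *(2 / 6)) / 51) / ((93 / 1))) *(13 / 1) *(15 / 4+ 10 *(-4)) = -1885 *sqrt(399) / 1081404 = -0.03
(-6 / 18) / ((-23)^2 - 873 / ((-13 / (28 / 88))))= -286 / 472215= -0.00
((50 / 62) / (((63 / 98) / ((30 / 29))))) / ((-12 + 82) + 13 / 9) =10500 / 578057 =0.02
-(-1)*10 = 10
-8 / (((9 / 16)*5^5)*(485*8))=-16 / 13640625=-0.00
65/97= 0.67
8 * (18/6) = 24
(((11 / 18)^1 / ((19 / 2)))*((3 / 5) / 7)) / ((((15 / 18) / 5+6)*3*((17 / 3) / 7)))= 22 / 59755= 0.00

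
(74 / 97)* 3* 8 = 1776 / 97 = 18.31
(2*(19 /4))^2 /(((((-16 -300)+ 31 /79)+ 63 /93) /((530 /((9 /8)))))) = -234283585 /1735344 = -135.01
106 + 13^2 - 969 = -694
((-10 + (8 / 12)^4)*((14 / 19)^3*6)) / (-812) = 155624 / 5370597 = 0.03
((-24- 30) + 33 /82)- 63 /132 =-54.07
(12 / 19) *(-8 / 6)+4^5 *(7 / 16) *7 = 59568 / 19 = 3135.16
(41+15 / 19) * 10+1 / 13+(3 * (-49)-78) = 47664 / 247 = 192.97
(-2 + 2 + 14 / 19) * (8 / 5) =112 / 95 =1.18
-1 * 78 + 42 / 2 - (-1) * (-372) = -429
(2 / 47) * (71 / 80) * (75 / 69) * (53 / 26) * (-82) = -771415 / 112424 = -6.86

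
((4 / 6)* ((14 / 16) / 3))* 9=7 / 4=1.75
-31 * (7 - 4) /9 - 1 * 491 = -1504 /3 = -501.33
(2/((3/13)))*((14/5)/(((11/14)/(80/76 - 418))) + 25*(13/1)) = -31540262/3135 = -10060.69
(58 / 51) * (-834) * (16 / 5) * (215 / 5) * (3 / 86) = -386976 / 85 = -4552.66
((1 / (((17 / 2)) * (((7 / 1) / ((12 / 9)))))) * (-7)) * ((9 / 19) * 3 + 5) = -976 / 969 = -1.01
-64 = -64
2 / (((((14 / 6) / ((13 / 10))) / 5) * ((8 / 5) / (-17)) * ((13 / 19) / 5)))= -24225 / 56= -432.59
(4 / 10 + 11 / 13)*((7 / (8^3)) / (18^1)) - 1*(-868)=868.00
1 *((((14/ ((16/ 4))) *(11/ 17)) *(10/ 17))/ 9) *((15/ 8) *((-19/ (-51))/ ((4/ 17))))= 36575/ 83232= 0.44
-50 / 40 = -5 / 4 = -1.25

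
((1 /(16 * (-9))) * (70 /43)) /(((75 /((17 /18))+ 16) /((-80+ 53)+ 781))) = -224315 /2510856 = -0.09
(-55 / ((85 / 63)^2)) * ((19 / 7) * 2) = -237006 / 1445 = -164.02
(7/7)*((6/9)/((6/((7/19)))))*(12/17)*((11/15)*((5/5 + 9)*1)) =616/2907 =0.21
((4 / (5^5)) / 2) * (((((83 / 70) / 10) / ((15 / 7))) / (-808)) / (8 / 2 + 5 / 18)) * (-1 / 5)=249 / 121515625000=0.00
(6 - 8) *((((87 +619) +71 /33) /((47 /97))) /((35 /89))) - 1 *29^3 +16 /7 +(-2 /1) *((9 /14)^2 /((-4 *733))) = -70903110323917 /2228290680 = -31819.51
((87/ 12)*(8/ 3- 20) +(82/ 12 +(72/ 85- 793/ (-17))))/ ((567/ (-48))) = 6.04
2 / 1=2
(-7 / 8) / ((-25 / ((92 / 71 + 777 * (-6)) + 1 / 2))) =-4632243 / 28400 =-163.11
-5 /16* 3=-0.94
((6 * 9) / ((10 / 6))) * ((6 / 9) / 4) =27 / 5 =5.40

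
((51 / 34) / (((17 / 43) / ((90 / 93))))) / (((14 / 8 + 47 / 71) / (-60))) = -91.34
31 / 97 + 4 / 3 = 481 / 291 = 1.65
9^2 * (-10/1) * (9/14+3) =-20655/7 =-2950.71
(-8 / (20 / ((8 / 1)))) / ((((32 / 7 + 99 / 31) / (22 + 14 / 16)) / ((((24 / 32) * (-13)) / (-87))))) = -1.06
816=816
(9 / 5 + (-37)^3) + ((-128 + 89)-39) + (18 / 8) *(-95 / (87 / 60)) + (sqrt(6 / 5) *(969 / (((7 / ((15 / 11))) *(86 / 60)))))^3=2951762.93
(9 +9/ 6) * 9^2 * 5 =8505/ 2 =4252.50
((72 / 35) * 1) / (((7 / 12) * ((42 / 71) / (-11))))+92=45316 / 1715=26.42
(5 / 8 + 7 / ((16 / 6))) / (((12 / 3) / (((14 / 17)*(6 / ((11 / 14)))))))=5.11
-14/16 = -7/8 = -0.88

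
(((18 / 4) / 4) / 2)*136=153 / 2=76.50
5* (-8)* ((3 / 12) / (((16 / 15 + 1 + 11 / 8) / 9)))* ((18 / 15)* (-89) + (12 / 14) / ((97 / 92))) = 777224160 / 280427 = 2771.57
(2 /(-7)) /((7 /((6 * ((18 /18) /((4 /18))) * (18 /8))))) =-243 /98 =-2.48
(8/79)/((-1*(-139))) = 8/10981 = 0.00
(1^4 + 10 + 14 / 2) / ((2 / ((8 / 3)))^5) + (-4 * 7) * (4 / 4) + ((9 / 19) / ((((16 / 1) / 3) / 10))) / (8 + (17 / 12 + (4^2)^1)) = 2997043 / 62586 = 47.89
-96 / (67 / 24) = -2304 / 67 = -34.39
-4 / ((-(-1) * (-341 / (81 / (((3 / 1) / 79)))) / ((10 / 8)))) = 10665 / 341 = 31.28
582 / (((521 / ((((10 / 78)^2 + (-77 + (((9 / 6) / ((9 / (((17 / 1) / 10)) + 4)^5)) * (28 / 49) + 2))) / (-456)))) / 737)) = 2809880945578777945501 / 20755538651778211008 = 135.38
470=470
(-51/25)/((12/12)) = -51/25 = -2.04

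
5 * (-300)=-1500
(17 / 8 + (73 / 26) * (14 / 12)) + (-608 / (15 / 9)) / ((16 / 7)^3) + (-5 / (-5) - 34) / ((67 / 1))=-42878843 / 1672320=-25.64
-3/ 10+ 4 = 37/ 10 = 3.70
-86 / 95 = -0.91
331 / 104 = 3.18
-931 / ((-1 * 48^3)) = 931 / 110592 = 0.01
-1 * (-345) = 345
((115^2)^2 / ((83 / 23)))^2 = 16182230942831640625 / 6889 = 2348995636933029.56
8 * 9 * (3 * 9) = 1944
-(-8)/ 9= 8/ 9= 0.89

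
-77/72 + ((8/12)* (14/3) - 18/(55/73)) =-21.85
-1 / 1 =-1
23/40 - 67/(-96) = 611/480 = 1.27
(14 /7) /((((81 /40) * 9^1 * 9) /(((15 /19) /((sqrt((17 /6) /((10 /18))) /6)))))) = 0.03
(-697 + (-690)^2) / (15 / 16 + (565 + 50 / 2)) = 7606448 / 9455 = 804.49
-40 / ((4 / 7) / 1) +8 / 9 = -622 / 9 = -69.11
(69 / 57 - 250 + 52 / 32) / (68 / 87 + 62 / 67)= -218989701 / 1512400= -144.80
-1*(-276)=276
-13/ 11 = -1.18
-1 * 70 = -70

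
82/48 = 41/24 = 1.71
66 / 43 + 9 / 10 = 1047 / 430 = 2.43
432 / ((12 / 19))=684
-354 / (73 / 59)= -20886 / 73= -286.11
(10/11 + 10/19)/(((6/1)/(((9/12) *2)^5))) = 6075/3344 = 1.82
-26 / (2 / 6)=-78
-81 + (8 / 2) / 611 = -49487 / 611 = -80.99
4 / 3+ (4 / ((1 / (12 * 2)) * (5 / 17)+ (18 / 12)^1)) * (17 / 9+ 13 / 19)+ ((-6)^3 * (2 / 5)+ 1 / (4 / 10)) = -75.76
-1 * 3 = -3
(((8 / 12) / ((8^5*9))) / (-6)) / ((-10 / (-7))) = -7 / 26542080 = -0.00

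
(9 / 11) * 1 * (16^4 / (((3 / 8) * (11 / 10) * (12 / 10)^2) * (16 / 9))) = 6144000 / 121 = 50776.86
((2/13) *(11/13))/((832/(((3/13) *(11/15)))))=0.00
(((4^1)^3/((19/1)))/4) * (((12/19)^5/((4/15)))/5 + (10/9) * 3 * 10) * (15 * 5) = 99267908800/47045881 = 2110.02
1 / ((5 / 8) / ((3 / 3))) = 8 / 5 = 1.60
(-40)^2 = 1600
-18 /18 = -1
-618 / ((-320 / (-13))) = -4017 / 160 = -25.11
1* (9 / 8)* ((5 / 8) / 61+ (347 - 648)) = -1321947 / 3904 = -338.61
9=9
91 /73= 1.25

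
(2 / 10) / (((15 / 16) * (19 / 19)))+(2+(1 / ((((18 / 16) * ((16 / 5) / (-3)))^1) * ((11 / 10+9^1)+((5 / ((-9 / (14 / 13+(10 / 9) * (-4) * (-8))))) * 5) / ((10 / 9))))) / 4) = 63374237 / 28599900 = 2.22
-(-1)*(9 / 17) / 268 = 9 / 4556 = 0.00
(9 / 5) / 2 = 9 / 10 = 0.90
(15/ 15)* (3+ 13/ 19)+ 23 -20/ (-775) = 78661/ 2945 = 26.71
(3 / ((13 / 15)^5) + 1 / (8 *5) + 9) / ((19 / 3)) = 675485319 / 282182680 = 2.39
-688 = -688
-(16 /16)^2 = -1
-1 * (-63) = 63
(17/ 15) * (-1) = -17/ 15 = -1.13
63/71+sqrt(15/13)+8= sqrt(195)/13+631/71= 9.96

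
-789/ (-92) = 789/ 92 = 8.58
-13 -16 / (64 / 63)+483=1817 / 4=454.25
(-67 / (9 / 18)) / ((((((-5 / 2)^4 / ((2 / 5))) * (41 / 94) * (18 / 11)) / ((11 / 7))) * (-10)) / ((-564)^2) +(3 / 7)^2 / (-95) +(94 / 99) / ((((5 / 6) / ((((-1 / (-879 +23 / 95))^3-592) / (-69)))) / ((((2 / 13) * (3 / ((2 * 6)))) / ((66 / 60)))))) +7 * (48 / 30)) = -8012158994871535989841513597440 / 689911395909934749201086525129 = -11.61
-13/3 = -4.33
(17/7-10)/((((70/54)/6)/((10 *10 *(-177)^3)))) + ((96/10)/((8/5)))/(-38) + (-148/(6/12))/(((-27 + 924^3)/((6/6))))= 14272832812700937788545/734455656207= 19433212464.33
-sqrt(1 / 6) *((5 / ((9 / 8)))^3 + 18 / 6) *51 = -1125179 *sqrt(6) / 1458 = -1890.34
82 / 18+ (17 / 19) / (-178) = 138509 / 30438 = 4.55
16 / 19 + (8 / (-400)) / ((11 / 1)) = 8781 / 10450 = 0.84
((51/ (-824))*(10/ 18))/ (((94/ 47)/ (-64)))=340/ 309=1.10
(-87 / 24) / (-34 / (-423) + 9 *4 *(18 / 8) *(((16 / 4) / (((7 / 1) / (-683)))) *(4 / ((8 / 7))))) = 12267 / 374425792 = 0.00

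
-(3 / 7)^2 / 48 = -3 / 784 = -0.00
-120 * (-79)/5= 1896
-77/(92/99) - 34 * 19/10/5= -220291/2300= -95.78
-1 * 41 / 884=-41 / 884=-0.05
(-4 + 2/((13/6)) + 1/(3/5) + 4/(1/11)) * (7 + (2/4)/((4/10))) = 18271/52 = 351.37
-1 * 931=-931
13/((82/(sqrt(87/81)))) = 13 * sqrt(87)/738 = 0.16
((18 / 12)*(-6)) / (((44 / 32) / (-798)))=5223.27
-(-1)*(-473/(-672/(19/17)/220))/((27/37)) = 237.17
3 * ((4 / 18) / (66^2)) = 1 / 6534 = 0.00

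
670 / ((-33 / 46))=-30820 / 33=-933.94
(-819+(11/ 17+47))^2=171950769/ 289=594985.36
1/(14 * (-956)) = -1/13384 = -0.00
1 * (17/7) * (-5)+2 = -71/7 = -10.14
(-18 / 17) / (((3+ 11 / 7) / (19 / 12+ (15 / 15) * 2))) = -0.83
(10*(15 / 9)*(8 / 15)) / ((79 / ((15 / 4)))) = 100 / 237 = 0.42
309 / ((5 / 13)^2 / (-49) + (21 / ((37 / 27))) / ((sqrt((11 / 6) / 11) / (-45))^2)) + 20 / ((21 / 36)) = 13692236046711 / 399337554875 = 34.29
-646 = -646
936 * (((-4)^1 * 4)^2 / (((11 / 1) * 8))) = 29952 / 11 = 2722.91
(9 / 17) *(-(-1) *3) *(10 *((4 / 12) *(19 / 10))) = 171 / 17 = 10.06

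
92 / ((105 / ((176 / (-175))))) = -16192 / 18375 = -0.88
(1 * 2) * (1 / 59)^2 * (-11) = -22 / 3481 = -0.01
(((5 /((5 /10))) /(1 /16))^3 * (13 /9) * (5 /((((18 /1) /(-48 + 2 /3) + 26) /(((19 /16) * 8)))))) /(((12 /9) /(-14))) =-628526080000 /5457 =-115177951.26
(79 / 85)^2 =0.86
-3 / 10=-0.30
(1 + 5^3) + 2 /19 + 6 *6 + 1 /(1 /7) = 3213 /19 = 169.11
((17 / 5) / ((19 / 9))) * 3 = 459 / 95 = 4.83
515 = 515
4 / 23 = 0.17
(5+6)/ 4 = 2.75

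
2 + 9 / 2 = 13 / 2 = 6.50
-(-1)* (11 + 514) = 525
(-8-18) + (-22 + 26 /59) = -2806 /59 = -47.56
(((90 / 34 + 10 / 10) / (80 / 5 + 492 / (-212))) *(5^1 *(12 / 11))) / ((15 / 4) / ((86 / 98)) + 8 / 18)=61040736 / 198020845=0.31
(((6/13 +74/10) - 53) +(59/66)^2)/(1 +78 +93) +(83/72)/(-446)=-0.26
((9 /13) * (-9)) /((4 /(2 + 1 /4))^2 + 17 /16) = -104976 /71149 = -1.48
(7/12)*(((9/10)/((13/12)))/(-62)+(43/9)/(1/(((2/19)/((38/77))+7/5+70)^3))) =261989660523105455059/255953115580500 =1023584.57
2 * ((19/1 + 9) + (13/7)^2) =3082/49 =62.90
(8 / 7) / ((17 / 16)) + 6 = 842 / 119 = 7.08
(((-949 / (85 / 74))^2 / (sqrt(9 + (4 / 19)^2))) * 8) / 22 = 374808521776 * sqrt(3265) / 259485875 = 82534.84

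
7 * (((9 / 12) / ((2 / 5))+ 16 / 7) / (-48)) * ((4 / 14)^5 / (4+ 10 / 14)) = -233 / 950796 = -0.00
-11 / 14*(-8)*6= 264 / 7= 37.71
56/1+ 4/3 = 172/3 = 57.33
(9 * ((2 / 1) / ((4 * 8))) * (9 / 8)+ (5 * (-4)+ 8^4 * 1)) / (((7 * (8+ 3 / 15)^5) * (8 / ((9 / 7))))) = 14675878125 / 5813200741376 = 0.00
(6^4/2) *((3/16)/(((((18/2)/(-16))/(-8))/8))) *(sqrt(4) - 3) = -13824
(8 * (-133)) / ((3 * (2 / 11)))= -5852 / 3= -1950.67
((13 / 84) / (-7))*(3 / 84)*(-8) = 13 / 2058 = 0.01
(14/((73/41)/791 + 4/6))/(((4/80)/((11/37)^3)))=36259155240/3296547893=11.00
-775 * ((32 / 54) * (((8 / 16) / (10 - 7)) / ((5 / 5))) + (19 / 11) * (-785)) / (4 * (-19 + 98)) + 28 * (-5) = 896803085 / 281556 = 3185.17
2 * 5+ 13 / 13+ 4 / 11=125 / 11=11.36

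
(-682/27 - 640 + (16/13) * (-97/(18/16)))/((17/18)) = -541508/663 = -816.75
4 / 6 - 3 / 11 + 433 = 14302 / 33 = 433.39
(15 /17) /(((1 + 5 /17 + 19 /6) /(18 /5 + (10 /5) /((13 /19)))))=7632 /5915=1.29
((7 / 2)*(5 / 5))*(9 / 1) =63 / 2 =31.50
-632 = -632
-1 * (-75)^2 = -5625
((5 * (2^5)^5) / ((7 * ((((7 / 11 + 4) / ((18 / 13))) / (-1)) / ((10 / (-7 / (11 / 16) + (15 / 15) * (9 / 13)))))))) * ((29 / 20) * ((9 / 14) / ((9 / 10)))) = 8830687641600 / 1130381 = 7812133.82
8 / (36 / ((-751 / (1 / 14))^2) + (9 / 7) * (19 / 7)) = 7896014 / 3444435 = 2.29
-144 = -144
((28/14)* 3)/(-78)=-1/13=-0.08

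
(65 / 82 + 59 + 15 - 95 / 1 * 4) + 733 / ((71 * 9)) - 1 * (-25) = -14622197 / 52398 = -279.06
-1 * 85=-85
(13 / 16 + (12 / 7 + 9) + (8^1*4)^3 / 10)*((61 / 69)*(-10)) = -37443081 / 1288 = -29070.72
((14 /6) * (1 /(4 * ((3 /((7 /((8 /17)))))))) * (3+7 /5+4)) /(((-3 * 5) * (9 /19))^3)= -0.07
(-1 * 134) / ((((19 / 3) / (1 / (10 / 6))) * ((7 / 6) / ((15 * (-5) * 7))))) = 5712.63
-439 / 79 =-5.56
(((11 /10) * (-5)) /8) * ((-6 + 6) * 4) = 0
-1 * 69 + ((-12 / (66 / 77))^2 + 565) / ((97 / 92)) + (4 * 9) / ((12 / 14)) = 694.77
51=51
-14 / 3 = -4.67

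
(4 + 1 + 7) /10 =6 /5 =1.20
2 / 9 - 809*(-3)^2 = -65527 / 9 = -7280.78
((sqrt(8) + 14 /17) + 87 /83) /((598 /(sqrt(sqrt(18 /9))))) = 2^(1 /4)*(2641 + 2822*sqrt(2)) /843778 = 0.01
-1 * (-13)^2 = -169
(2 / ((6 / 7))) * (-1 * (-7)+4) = 77 / 3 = 25.67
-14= -14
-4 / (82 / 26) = -52 / 41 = -1.27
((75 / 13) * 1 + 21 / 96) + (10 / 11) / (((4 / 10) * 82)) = 1128641 / 187616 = 6.02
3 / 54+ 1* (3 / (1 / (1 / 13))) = 67 / 234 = 0.29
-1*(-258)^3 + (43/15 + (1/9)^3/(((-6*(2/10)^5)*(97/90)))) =2023984516486/117855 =17173514.20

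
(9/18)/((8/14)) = 7/8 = 0.88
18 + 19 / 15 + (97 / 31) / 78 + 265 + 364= 7838029 / 12090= 648.31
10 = 10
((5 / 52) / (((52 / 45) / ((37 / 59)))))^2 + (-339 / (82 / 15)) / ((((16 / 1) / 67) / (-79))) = 21407222765811465 / 1043521147136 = 20514.41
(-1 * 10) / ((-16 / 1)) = 5 / 8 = 0.62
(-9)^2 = 81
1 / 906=0.00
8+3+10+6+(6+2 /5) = 167 /5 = 33.40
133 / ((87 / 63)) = 2793 / 29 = 96.31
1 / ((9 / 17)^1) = 17 / 9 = 1.89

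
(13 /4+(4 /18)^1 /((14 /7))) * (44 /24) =1331 /216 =6.16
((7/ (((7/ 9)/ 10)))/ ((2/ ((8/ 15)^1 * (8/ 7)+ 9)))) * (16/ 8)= 6054/ 7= 864.86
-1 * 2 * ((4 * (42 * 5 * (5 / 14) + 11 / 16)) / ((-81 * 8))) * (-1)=-1211 / 1296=-0.93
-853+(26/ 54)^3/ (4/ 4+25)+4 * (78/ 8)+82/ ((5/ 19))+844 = 67237973/ 196830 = 341.60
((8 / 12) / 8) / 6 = 1 / 72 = 0.01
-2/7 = -0.29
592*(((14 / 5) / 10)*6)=24864 / 25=994.56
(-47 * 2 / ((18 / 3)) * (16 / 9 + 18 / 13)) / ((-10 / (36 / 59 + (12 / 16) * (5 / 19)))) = 2098973 / 524628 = 4.00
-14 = -14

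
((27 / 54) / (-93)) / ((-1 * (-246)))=-1 / 45756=-0.00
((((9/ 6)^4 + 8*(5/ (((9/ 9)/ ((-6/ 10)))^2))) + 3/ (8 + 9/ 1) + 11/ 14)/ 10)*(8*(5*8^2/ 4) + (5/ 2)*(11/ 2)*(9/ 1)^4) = 14132700569/ 76160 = 185565.92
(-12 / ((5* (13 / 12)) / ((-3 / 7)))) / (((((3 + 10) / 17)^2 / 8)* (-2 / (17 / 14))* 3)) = -1414944 / 538265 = -2.63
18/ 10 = 9/ 5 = 1.80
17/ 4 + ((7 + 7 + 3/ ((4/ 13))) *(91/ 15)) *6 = 3475/ 4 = 868.75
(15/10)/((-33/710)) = -355/11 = -32.27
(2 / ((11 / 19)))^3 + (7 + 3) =68182 / 1331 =51.23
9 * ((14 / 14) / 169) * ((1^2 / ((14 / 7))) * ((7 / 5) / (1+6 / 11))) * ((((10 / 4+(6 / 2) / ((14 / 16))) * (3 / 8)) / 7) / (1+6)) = 24651 / 22524320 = 0.00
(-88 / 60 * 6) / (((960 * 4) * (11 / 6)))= -0.00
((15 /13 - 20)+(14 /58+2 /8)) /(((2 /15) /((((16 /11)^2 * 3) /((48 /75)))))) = -62277750 /45617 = -1365.23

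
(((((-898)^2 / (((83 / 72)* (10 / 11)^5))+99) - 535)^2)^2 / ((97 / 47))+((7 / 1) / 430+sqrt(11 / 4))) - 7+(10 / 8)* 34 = sqrt(11) / 2+14712563717531936033817757488834306766223438495881 / 18877855004405975341796875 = 779355690257082389924914.70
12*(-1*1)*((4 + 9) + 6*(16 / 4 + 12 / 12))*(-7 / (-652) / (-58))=903 / 9454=0.10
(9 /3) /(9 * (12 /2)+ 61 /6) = 18 /385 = 0.05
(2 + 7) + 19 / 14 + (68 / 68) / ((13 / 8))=1997 / 182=10.97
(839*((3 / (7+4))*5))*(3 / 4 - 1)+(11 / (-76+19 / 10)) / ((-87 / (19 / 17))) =-725910545 / 2537964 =-286.02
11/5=2.20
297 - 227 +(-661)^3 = -288804711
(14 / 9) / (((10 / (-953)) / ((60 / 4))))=-6671 / 3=-2223.67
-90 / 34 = -2.65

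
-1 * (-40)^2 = -1600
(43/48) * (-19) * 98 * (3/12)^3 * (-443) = 17734619/1536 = 11545.98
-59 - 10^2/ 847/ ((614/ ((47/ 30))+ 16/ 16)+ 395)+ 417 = 2807265133/ 7841526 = 358.00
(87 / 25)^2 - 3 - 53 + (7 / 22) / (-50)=-1207139 / 27500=-43.90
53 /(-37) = -53 /37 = -1.43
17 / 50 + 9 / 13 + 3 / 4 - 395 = -511183 / 1300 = -393.22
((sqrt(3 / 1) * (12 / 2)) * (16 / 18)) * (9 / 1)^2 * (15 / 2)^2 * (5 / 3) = 40500 * sqrt(3) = 70148.06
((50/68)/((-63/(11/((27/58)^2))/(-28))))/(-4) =-462550/111537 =-4.15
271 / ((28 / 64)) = 4336 / 7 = 619.43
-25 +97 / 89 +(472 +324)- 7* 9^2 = 18253 / 89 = 205.09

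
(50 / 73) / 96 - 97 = -96.99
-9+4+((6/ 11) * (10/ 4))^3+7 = 6037/ 1331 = 4.54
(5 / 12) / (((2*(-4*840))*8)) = -1 / 129024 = -0.00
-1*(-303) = 303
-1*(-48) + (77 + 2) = 127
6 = 6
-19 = -19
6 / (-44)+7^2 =48.86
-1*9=-9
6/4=3/2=1.50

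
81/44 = 1.84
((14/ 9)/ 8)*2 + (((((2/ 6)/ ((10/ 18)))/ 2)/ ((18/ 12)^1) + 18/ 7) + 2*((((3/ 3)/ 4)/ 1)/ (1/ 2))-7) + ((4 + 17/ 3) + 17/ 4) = 13957/ 1260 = 11.08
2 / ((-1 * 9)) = -2 / 9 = -0.22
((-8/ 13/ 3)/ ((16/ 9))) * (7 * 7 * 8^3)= -37632/ 13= -2894.77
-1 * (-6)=6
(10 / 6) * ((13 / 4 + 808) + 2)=16265 / 12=1355.42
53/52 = 1.02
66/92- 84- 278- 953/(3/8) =-400561/138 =-2902.62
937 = 937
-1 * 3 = -3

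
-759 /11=-69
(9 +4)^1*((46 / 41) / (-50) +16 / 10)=21021 / 1025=20.51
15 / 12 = 5 / 4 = 1.25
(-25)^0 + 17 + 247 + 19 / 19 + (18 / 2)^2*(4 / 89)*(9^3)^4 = 1028170447679.98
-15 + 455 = 440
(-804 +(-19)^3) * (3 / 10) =-2298.90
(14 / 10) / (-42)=-1 / 30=-0.03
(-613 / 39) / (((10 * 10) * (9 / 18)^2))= -613 / 975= -0.63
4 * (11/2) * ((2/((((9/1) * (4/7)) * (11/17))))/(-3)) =-4.41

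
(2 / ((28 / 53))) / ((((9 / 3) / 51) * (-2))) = -901 / 28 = -32.18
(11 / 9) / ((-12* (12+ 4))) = -0.01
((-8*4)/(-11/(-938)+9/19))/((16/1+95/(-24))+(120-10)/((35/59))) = -95811072/286996925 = -0.33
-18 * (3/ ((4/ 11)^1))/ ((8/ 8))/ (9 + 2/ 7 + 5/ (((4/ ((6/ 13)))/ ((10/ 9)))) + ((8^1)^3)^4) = -81081/ 37520834303276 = -0.00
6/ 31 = 0.19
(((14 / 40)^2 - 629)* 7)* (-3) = 5282571 / 400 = 13206.43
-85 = -85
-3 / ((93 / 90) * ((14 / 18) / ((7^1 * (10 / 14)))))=-4050 / 217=-18.66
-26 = -26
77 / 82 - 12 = -907 / 82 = -11.06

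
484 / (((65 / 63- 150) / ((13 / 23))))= -1.84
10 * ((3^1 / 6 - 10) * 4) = -380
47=47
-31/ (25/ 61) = -1891/ 25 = -75.64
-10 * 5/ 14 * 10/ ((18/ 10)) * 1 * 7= -1250/ 9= -138.89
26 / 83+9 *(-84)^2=63504.31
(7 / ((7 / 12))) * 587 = 7044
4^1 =4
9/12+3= 15/4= 3.75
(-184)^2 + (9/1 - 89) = 33776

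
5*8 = 40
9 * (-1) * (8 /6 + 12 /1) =-120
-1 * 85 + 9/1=-76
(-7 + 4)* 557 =-1671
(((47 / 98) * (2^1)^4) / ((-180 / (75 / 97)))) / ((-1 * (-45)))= -94 / 128331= -0.00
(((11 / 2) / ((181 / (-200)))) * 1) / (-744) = 275 / 33666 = 0.01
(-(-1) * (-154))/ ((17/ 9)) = -1386/ 17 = -81.53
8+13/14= 8.93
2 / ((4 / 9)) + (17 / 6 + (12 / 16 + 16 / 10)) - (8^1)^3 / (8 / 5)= -310.32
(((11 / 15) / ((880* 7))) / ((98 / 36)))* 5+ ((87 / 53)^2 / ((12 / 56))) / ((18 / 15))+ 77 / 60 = 11.76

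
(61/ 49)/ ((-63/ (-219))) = 4453/ 1029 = 4.33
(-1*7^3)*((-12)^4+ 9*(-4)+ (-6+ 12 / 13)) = -92278662 / 13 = -7098358.62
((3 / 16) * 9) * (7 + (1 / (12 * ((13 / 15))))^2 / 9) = 511131 / 43264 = 11.81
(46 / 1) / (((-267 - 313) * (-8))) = 23 / 2320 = 0.01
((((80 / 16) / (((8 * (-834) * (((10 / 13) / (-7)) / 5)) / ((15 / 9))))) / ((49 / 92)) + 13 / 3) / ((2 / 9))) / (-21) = -311051 / 326928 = -0.95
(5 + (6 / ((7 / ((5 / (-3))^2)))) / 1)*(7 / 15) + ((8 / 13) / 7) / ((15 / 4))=3.47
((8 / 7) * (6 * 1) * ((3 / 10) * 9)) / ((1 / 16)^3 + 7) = 2654208 / 1003555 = 2.64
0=0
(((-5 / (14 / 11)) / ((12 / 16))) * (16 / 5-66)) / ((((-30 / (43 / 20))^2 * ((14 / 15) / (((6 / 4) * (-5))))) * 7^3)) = -3193223 / 80673600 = -0.04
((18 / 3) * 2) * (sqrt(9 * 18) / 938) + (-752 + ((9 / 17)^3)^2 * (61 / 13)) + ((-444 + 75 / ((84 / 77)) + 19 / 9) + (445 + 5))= -7625459944649 / 11296382292 + 54 * sqrt(2) / 469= -674.87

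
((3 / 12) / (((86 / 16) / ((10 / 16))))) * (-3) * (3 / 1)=-45 / 172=-0.26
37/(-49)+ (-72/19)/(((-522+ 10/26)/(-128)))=-10637635/6313111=-1.69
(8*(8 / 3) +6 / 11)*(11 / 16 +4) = 9025 / 88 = 102.56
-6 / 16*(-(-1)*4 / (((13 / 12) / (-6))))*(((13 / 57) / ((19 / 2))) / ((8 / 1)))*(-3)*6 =-162 / 361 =-0.45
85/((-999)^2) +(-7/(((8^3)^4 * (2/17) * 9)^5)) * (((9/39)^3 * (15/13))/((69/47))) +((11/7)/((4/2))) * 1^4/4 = 132676387811695250457758535434808092715887129243862828962248784134861/675150687553964442354050235852003017722821678505382971438765877231616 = 0.20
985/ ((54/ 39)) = 12805/ 18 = 711.39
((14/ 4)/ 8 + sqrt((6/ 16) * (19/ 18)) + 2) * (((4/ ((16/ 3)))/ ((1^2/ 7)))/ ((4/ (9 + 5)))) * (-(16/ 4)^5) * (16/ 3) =-244608 - 25088 * sqrt(57)/ 3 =-307744.75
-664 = -664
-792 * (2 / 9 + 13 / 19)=-13640 / 19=-717.89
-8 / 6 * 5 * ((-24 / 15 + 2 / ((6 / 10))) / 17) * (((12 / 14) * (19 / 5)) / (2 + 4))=-1976 / 5355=-0.37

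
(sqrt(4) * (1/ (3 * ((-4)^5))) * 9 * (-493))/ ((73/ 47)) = 69513/ 37376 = 1.86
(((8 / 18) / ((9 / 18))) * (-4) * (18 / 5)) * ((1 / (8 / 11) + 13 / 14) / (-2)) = 516 / 35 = 14.74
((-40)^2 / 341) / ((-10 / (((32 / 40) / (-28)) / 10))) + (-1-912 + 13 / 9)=-97914596 / 107415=-911.55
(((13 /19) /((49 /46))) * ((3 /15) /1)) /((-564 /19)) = -0.00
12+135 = 147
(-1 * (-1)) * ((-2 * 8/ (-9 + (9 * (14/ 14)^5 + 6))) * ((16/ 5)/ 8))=-16/ 15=-1.07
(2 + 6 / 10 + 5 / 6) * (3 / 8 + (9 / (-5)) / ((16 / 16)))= -1957 / 400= -4.89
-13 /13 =-1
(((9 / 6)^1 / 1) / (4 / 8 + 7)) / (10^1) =1 / 50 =0.02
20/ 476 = 5/ 119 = 0.04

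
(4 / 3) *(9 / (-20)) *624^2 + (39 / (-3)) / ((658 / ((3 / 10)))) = -1537256487 / 6580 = -233625.61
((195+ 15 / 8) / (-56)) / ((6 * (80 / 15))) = -225 / 2048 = -0.11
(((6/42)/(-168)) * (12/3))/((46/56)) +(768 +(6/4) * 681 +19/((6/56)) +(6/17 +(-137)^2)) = 113509861/5474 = 20736.18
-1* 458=-458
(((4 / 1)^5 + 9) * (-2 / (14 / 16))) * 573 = -9470544 / 7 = -1352934.86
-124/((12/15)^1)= -155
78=78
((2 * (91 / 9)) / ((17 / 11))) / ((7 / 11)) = 3146 / 153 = 20.56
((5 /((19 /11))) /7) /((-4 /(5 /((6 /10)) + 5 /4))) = -6325 /6384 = -0.99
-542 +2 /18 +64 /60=-540.82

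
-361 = -361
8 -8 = 0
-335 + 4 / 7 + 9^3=2762 / 7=394.57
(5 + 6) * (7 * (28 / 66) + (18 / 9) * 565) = 37388 / 3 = 12462.67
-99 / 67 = -1.48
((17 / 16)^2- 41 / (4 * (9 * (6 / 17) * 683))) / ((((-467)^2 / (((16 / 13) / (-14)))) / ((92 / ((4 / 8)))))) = -122064335 / 1463927646636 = -0.00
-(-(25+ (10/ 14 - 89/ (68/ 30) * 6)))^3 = -9244333.54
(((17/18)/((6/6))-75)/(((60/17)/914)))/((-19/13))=134629001/10260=13121.73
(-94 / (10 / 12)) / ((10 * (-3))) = 94 / 25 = 3.76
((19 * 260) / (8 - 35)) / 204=-1235 / 1377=-0.90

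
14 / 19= 0.74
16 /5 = 3.20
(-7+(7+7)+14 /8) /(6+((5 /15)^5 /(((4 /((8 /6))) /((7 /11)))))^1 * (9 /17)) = 530145 /363556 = 1.46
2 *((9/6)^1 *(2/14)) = 3/7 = 0.43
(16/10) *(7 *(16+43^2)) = 20888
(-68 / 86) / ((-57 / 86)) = 68 / 57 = 1.19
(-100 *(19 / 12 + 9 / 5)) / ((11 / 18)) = -6090 / 11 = -553.64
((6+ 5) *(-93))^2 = 1046529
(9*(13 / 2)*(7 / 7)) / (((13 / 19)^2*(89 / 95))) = 308655 / 2314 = 133.39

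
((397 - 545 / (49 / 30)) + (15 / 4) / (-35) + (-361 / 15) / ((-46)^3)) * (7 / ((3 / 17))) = 76888562183 / 30660840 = 2507.71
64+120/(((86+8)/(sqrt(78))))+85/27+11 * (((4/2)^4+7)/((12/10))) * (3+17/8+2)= 60 * sqrt(78)/47+677953/432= 1580.61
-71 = -71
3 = 3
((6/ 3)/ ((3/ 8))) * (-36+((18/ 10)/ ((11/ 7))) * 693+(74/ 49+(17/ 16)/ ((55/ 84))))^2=67286862962449/ 21789075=3088100.94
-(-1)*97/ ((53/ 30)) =2910/ 53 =54.91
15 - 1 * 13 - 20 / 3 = -14 / 3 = -4.67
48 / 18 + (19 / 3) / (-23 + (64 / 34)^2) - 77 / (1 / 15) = -19444202 / 16869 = -1152.66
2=2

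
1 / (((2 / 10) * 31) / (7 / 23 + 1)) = 150 / 713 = 0.21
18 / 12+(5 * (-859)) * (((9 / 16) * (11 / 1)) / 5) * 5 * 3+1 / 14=-8929129 / 112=-79724.37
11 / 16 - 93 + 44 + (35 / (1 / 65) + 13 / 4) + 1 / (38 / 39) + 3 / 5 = 2231.56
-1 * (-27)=27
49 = 49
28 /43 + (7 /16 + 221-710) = -487.91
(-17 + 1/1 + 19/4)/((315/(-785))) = 785/28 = 28.04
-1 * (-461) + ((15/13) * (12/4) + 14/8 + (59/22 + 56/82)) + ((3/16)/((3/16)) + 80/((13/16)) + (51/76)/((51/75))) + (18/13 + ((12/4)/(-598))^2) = 1750974489607/3064308676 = 571.41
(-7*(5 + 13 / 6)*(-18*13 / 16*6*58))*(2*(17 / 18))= 1929109 / 4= 482277.25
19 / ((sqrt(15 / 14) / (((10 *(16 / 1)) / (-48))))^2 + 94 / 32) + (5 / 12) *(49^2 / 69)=29206415 / 1406772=20.76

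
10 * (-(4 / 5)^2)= -32 / 5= -6.40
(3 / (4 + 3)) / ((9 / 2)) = 0.10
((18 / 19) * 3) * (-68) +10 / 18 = -32953 / 171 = -192.71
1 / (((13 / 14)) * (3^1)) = 14 / 39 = 0.36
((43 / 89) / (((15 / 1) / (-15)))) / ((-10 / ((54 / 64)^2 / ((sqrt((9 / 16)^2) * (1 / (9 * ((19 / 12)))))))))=198531 / 227840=0.87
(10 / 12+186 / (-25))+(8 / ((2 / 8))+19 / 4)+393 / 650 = 119917 / 3900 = 30.75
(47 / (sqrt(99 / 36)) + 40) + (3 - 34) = 9 + 94*sqrt(11) / 11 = 37.34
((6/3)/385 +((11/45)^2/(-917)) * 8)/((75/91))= 0.01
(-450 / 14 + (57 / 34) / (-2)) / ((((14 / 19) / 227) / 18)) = -609388083 / 3332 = -182889.58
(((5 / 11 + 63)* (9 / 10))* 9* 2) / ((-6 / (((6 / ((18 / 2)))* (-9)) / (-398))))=-28269 / 10945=-2.58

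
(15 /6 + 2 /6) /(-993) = -17 /5958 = -0.00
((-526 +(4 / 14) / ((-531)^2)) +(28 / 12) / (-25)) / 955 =-25959115363 / 47122732125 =-0.55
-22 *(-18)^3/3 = 42768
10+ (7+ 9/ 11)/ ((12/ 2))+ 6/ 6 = 406/ 33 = 12.30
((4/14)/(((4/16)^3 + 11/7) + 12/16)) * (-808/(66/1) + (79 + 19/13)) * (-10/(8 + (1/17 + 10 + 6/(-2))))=-2487610/449163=-5.54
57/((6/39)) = 741/2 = 370.50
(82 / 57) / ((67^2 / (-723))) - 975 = -83178487 / 85291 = -975.23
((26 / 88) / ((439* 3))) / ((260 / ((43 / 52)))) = 43 / 60265920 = 0.00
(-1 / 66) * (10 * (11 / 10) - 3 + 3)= -1 / 6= -0.17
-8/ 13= -0.62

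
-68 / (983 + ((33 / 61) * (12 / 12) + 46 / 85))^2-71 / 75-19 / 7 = -4170044658767861 / 1139038218550575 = -3.66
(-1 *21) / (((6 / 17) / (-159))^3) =15360086721 / 8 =1920010840.12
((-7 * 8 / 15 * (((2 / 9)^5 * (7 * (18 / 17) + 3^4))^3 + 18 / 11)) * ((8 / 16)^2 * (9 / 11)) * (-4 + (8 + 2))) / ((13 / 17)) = -699385467266756984 / 71328677775362865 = -9.81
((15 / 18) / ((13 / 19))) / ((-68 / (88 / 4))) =-1045 / 2652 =-0.39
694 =694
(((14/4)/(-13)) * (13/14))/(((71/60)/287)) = -60.63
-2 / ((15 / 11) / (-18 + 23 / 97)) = 37906 / 1455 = 26.05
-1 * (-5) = 5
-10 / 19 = -0.53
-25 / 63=-0.40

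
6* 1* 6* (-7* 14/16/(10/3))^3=-28588707/128000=-223.35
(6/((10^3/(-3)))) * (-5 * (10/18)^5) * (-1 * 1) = -0.00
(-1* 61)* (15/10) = -183/2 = -91.50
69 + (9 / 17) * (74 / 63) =8285 / 119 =69.62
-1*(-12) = 12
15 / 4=3.75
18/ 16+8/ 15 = 1.66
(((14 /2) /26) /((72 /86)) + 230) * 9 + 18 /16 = 107849 /52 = 2074.02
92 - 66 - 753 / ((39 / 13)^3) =-1.89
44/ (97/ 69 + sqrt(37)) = -73623/ 41687 + 52371 * sqrt(37)/ 41687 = 5.88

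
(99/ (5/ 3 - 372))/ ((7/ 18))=-486/ 707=-0.69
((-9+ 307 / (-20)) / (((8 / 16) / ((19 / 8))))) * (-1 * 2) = 9253 / 40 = 231.32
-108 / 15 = -36 / 5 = -7.20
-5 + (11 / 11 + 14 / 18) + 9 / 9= -20 / 9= -2.22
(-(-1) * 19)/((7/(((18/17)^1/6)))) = 57/119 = 0.48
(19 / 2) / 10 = 19 / 20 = 0.95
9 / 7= 1.29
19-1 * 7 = 12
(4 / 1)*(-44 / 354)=-88 / 177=-0.50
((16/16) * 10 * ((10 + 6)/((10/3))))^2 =2304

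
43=43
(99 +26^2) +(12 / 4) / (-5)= 774.40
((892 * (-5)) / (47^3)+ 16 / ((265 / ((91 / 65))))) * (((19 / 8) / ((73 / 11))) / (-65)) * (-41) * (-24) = -147010003932 / 652748178875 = -0.23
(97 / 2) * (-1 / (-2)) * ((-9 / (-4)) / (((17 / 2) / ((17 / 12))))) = 291 / 32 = 9.09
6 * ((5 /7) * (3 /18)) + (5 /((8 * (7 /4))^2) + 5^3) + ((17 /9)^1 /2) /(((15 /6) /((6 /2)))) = 373007 /2940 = 126.87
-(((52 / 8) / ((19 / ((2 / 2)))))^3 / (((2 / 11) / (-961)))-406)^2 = -4594203093863601 / 12043745536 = -381459.66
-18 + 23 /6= -85 /6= -14.17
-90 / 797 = -0.11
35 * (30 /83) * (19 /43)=19950 /3569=5.59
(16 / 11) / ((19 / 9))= 144 / 209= 0.69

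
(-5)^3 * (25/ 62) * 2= -3125/ 31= -100.81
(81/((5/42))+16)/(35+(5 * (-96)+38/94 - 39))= -163654/113645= -1.44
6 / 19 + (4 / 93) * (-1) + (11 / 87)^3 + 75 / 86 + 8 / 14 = 401212065505 / 233490676734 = 1.72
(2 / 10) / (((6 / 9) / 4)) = 6 / 5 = 1.20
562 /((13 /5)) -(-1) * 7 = 2901 /13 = 223.15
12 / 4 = 3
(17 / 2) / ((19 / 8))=68 / 19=3.58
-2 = -2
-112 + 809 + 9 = 706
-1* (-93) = 93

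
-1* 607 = -607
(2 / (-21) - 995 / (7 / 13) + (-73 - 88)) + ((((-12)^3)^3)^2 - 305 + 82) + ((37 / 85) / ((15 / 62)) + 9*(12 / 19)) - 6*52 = 4514651741106114804899077 / 169575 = 26623333280885241367.53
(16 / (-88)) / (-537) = 2 / 5907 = 0.00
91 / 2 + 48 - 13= 80.50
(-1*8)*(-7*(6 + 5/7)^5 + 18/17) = 764156.48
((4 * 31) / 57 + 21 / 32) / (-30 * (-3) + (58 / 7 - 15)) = 36155 / 1063392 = 0.03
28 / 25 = 1.12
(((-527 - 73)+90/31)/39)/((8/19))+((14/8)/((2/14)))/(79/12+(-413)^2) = -119979216841/3299614084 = -36.36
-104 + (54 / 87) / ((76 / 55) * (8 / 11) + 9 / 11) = -3315758 / 31987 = -103.66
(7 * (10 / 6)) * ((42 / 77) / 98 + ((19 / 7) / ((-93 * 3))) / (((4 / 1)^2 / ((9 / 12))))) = 81965 / 1374912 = 0.06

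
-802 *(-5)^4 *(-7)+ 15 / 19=66666265 / 19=3508750.79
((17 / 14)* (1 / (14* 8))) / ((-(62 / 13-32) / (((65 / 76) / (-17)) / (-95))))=169 / 801523968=0.00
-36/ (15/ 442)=-5304/ 5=-1060.80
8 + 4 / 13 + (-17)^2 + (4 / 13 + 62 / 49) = 190387 / 637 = 298.88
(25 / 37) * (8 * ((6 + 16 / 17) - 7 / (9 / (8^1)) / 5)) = 30.79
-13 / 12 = -1.08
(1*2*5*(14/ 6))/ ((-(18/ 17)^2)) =-10115/ 486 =-20.81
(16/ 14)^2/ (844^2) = 4/ 2181529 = 0.00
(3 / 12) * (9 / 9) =1 / 4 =0.25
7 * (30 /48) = 35 /8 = 4.38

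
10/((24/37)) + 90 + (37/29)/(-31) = 1136791/10788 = 105.38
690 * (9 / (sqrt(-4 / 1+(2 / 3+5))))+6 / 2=3+1242 * sqrt(15)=4813.25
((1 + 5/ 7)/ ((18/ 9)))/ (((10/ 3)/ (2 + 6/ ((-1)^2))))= 72/ 35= 2.06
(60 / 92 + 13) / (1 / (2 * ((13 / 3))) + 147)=8164 / 87975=0.09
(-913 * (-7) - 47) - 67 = 6277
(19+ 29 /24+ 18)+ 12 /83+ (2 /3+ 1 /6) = 78059 /1992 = 39.19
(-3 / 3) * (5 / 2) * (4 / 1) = -10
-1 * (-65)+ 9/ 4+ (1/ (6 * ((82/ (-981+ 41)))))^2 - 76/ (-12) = 4673869/ 60516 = 77.23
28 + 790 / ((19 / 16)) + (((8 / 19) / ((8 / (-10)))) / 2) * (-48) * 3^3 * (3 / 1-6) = -6268 / 19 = -329.89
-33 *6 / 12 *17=-561 / 2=-280.50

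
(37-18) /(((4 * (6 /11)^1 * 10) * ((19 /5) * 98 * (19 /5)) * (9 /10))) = 275 /402192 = 0.00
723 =723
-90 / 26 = -3.46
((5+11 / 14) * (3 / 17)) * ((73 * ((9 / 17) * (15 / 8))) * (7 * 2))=2394765 / 2312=1035.80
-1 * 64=-64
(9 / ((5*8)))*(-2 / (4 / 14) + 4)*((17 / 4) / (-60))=153 / 3200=0.05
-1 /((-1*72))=1 /72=0.01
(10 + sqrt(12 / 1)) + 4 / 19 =2 * sqrt(3) + 194 / 19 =13.67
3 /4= 0.75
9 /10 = 0.90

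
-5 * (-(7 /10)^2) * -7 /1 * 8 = -686 /5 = -137.20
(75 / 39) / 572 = 25 / 7436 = 0.00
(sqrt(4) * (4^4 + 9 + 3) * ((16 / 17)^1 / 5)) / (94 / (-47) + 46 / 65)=-27872 / 357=-78.07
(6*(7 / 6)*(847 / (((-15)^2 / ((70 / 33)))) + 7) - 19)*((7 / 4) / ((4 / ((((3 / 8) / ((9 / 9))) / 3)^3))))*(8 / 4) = 20293 / 138240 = 0.15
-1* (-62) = 62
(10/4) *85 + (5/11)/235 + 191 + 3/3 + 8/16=209386/517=405.00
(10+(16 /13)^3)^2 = 679436356 /4826809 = 140.76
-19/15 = -1.27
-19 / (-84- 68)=1 / 8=0.12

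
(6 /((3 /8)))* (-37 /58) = -296 /29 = -10.21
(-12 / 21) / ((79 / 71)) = -284 / 553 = -0.51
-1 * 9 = -9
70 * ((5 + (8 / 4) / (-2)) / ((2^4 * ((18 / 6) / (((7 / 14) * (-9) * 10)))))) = -262.50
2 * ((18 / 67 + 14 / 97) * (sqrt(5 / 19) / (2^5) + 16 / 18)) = 671 * sqrt(95) / 493924 + 42944 / 58491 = 0.75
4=4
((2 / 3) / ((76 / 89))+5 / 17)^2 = 4338889 / 3755844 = 1.16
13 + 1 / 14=183 / 14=13.07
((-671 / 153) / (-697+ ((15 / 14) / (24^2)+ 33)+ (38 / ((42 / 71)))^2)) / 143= -382592 / 43195148581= -0.00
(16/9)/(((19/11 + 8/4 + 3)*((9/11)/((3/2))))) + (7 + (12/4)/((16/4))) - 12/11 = 314003/43956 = 7.14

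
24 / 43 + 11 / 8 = 665 / 344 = 1.93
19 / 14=1.36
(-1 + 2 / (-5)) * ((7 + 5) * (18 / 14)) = -108 / 5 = -21.60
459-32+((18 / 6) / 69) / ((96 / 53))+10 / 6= 946549 / 2208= 428.69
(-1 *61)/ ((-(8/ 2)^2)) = 61/ 16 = 3.81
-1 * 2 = -2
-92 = -92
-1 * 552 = -552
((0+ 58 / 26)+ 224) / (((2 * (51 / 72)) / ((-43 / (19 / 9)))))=-803412 / 247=-3252.68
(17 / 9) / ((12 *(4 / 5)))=85 / 432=0.20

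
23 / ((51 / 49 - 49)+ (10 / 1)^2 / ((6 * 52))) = -87906 / 182075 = -0.48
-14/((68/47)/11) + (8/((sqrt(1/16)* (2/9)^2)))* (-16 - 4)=-444259/34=-13066.44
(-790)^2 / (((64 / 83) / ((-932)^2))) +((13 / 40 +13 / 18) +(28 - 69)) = 253096783788617 / 360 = 703046621635.05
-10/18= -0.56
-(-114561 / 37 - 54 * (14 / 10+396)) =4542831 / 185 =24555.84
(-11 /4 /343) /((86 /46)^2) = -5819 /2536828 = -0.00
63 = 63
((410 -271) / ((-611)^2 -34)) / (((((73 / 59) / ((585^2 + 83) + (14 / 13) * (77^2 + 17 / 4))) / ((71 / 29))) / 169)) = 68626347681697 / 1580497158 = 43420.73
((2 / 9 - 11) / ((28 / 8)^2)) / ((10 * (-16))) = 97 / 17640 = 0.01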